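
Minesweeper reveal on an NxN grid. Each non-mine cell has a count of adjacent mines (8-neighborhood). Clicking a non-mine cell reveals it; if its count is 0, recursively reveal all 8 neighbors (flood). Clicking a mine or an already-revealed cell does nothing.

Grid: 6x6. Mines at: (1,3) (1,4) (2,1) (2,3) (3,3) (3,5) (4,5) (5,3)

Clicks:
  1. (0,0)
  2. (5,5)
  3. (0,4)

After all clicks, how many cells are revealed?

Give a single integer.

Answer: 8

Derivation:
Click 1 (0,0) count=0: revealed 6 new [(0,0) (0,1) (0,2) (1,0) (1,1) (1,2)] -> total=6
Click 2 (5,5) count=1: revealed 1 new [(5,5)] -> total=7
Click 3 (0,4) count=2: revealed 1 new [(0,4)] -> total=8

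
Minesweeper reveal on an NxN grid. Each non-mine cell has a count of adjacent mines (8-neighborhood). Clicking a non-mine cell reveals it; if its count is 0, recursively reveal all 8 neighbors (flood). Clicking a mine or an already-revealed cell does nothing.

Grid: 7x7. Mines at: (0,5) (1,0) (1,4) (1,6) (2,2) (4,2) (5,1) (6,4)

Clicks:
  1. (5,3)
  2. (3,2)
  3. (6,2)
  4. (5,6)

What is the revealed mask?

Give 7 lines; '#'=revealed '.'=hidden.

Answer: .......
.......
...####
..#####
...####
...####
..#..##

Derivation:
Click 1 (5,3) count=2: revealed 1 new [(5,3)] -> total=1
Click 2 (3,2) count=2: revealed 1 new [(3,2)] -> total=2
Click 3 (6,2) count=1: revealed 1 new [(6,2)] -> total=3
Click 4 (5,6) count=0: revealed 17 new [(2,3) (2,4) (2,5) (2,6) (3,3) (3,4) (3,5) (3,6) (4,3) (4,4) (4,5) (4,6) (5,4) (5,5) (5,6) (6,5) (6,6)] -> total=20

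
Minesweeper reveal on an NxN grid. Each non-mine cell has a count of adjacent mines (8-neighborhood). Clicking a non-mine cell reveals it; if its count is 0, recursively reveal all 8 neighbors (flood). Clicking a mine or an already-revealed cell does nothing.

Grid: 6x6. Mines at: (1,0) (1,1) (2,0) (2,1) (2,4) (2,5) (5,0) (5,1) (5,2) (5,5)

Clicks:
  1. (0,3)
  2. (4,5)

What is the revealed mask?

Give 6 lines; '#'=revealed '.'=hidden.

Click 1 (0,3) count=0: revealed 8 new [(0,2) (0,3) (0,4) (0,5) (1,2) (1,3) (1,4) (1,5)] -> total=8
Click 2 (4,5) count=1: revealed 1 new [(4,5)] -> total=9

Answer: ..####
..####
......
......
.....#
......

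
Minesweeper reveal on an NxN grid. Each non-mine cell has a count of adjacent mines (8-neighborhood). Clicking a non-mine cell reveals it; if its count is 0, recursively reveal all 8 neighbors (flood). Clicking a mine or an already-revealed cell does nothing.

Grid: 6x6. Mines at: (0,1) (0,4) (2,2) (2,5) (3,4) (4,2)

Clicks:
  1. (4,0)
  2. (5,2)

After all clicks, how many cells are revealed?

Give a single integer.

Answer: 11

Derivation:
Click 1 (4,0) count=0: revealed 10 new [(1,0) (1,1) (2,0) (2,1) (3,0) (3,1) (4,0) (4,1) (5,0) (5,1)] -> total=10
Click 2 (5,2) count=1: revealed 1 new [(5,2)] -> total=11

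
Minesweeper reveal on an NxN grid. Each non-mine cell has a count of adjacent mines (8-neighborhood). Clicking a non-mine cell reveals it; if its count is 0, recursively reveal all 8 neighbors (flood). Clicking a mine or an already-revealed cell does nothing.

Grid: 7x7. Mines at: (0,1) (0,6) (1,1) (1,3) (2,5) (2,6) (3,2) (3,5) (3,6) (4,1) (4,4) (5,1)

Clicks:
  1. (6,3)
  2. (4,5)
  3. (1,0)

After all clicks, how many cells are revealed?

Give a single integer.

Answer: 13

Derivation:
Click 1 (6,3) count=0: revealed 12 new [(4,5) (4,6) (5,2) (5,3) (5,4) (5,5) (5,6) (6,2) (6,3) (6,4) (6,5) (6,6)] -> total=12
Click 2 (4,5) count=3: revealed 0 new [(none)] -> total=12
Click 3 (1,0) count=2: revealed 1 new [(1,0)] -> total=13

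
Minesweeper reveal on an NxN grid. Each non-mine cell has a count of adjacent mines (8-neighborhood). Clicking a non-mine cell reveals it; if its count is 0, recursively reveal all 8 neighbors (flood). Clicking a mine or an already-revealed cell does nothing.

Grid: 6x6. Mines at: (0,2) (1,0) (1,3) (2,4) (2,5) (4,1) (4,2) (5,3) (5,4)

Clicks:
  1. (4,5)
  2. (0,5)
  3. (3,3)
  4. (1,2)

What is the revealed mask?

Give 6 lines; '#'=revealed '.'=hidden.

Click 1 (4,5) count=1: revealed 1 new [(4,5)] -> total=1
Click 2 (0,5) count=0: revealed 4 new [(0,4) (0,5) (1,4) (1,5)] -> total=5
Click 3 (3,3) count=2: revealed 1 new [(3,3)] -> total=6
Click 4 (1,2) count=2: revealed 1 new [(1,2)] -> total=7

Answer: ....##
..#.##
......
...#..
.....#
......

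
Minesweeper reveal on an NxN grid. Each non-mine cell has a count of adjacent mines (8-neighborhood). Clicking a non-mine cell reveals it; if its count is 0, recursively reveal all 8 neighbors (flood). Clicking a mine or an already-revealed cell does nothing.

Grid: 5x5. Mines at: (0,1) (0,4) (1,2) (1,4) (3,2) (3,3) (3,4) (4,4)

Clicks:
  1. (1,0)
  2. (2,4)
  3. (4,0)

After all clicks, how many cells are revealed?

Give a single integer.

Click 1 (1,0) count=1: revealed 1 new [(1,0)] -> total=1
Click 2 (2,4) count=3: revealed 1 new [(2,4)] -> total=2
Click 3 (4,0) count=0: revealed 7 new [(1,1) (2,0) (2,1) (3,0) (3,1) (4,0) (4,1)] -> total=9

Answer: 9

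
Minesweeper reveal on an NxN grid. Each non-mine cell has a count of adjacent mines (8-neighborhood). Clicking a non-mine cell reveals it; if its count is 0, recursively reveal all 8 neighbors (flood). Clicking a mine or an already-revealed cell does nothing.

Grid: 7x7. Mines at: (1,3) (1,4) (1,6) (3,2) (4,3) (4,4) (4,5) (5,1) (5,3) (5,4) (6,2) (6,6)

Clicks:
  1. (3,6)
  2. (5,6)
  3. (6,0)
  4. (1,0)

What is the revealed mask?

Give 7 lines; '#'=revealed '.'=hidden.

Answer: ###....
###....
###....
##....#
##.....
......#
#......

Derivation:
Click 1 (3,6) count=1: revealed 1 new [(3,6)] -> total=1
Click 2 (5,6) count=2: revealed 1 new [(5,6)] -> total=2
Click 3 (6,0) count=1: revealed 1 new [(6,0)] -> total=3
Click 4 (1,0) count=0: revealed 13 new [(0,0) (0,1) (0,2) (1,0) (1,1) (1,2) (2,0) (2,1) (2,2) (3,0) (3,1) (4,0) (4,1)] -> total=16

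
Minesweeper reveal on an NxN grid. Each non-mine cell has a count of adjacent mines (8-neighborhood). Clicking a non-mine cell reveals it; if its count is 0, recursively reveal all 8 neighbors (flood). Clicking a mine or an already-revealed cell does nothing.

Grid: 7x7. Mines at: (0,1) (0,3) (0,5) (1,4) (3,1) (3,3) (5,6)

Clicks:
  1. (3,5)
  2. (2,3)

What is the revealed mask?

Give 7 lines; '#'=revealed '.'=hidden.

Answer: .......
.....##
...####
....###
....###
.......
.......

Derivation:
Click 1 (3,5) count=0: revealed 11 new [(1,5) (1,6) (2,4) (2,5) (2,6) (3,4) (3,5) (3,6) (4,4) (4,5) (4,6)] -> total=11
Click 2 (2,3) count=2: revealed 1 new [(2,3)] -> total=12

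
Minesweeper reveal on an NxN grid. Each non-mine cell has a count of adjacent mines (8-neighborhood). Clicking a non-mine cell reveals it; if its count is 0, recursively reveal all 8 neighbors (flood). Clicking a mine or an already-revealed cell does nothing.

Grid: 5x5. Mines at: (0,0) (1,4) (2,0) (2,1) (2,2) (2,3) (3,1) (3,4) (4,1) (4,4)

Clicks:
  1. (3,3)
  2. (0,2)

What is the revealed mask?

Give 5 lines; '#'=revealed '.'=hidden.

Answer: .###.
.###.
.....
...#.
.....

Derivation:
Click 1 (3,3) count=4: revealed 1 new [(3,3)] -> total=1
Click 2 (0,2) count=0: revealed 6 new [(0,1) (0,2) (0,3) (1,1) (1,2) (1,3)] -> total=7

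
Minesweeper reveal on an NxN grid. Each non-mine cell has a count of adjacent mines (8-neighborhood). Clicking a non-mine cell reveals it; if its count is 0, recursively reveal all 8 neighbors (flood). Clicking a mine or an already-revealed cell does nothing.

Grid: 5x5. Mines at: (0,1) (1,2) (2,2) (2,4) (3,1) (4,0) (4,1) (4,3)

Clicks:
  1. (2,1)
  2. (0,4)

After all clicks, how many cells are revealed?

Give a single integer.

Click 1 (2,1) count=3: revealed 1 new [(2,1)] -> total=1
Click 2 (0,4) count=0: revealed 4 new [(0,3) (0,4) (1,3) (1,4)] -> total=5

Answer: 5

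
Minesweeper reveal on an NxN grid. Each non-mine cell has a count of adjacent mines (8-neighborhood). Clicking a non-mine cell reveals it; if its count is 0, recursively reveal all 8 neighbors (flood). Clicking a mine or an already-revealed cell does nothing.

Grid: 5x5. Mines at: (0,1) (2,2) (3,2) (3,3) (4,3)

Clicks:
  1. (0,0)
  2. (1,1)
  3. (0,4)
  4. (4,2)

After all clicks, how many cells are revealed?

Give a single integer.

Click 1 (0,0) count=1: revealed 1 new [(0,0)] -> total=1
Click 2 (1,1) count=2: revealed 1 new [(1,1)] -> total=2
Click 3 (0,4) count=0: revealed 8 new [(0,2) (0,3) (0,4) (1,2) (1,3) (1,4) (2,3) (2,4)] -> total=10
Click 4 (4,2) count=3: revealed 1 new [(4,2)] -> total=11

Answer: 11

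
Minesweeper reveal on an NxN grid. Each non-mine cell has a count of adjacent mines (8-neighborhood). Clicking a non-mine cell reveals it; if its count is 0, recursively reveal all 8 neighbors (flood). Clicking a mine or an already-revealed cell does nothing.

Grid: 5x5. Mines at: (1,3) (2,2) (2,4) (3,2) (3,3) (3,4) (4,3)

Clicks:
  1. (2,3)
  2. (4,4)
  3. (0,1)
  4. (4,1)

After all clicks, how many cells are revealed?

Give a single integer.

Click 1 (2,3) count=6: revealed 1 new [(2,3)] -> total=1
Click 2 (4,4) count=3: revealed 1 new [(4,4)] -> total=2
Click 3 (0,1) count=0: revealed 12 new [(0,0) (0,1) (0,2) (1,0) (1,1) (1,2) (2,0) (2,1) (3,0) (3,1) (4,0) (4,1)] -> total=14
Click 4 (4,1) count=1: revealed 0 new [(none)] -> total=14

Answer: 14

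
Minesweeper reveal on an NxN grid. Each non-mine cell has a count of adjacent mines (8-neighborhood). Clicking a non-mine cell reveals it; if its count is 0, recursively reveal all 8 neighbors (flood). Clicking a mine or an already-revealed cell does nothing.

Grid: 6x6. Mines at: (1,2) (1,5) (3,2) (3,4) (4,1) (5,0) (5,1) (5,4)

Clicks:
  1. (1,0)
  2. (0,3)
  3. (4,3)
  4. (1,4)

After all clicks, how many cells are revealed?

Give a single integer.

Answer: 11

Derivation:
Click 1 (1,0) count=0: revealed 8 new [(0,0) (0,1) (1,0) (1,1) (2,0) (2,1) (3,0) (3,1)] -> total=8
Click 2 (0,3) count=1: revealed 1 new [(0,3)] -> total=9
Click 3 (4,3) count=3: revealed 1 new [(4,3)] -> total=10
Click 4 (1,4) count=1: revealed 1 new [(1,4)] -> total=11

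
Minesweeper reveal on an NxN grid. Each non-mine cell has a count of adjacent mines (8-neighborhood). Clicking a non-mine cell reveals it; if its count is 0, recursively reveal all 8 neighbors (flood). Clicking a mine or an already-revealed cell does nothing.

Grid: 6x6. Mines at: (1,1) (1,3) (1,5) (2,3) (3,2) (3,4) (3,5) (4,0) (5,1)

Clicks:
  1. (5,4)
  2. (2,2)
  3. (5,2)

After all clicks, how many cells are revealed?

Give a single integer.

Click 1 (5,4) count=0: revealed 8 new [(4,2) (4,3) (4,4) (4,5) (5,2) (5,3) (5,4) (5,5)] -> total=8
Click 2 (2,2) count=4: revealed 1 new [(2,2)] -> total=9
Click 3 (5,2) count=1: revealed 0 new [(none)] -> total=9

Answer: 9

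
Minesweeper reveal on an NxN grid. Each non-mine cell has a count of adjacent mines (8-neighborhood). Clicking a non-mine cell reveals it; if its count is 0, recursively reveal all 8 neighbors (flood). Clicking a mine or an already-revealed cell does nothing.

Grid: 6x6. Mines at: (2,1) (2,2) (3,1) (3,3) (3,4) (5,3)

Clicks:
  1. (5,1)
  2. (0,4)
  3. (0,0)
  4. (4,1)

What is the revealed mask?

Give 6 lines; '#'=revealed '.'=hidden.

Answer: ######
######
...###
......
###...
###...

Derivation:
Click 1 (5,1) count=0: revealed 6 new [(4,0) (4,1) (4,2) (5,0) (5,1) (5,2)] -> total=6
Click 2 (0,4) count=0: revealed 15 new [(0,0) (0,1) (0,2) (0,3) (0,4) (0,5) (1,0) (1,1) (1,2) (1,3) (1,4) (1,5) (2,3) (2,4) (2,5)] -> total=21
Click 3 (0,0) count=0: revealed 0 new [(none)] -> total=21
Click 4 (4,1) count=1: revealed 0 new [(none)] -> total=21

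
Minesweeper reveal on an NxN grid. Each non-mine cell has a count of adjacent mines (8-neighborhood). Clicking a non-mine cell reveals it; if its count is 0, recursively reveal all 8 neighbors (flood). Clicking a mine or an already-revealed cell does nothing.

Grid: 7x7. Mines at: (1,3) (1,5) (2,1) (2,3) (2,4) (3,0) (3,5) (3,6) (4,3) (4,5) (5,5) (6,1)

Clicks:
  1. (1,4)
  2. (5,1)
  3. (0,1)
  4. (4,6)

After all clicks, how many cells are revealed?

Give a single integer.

Click 1 (1,4) count=4: revealed 1 new [(1,4)] -> total=1
Click 2 (5,1) count=1: revealed 1 new [(5,1)] -> total=2
Click 3 (0,1) count=0: revealed 6 new [(0,0) (0,1) (0,2) (1,0) (1,1) (1,2)] -> total=8
Click 4 (4,6) count=4: revealed 1 new [(4,6)] -> total=9

Answer: 9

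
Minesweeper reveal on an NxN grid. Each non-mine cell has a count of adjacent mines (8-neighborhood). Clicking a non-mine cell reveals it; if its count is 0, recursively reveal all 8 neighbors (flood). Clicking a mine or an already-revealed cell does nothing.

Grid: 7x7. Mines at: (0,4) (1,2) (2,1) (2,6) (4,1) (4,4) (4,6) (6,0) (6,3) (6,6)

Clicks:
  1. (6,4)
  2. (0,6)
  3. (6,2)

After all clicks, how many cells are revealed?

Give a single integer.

Answer: 6

Derivation:
Click 1 (6,4) count=1: revealed 1 new [(6,4)] -> total=1
Click 2 (0,6) count=0: revealed 4 new [(0,5) (0,6) (1,5) (1,6)] -> total=5
Click 3 (6,2) count=1: revealed 1 new [(6,2)] -> total=6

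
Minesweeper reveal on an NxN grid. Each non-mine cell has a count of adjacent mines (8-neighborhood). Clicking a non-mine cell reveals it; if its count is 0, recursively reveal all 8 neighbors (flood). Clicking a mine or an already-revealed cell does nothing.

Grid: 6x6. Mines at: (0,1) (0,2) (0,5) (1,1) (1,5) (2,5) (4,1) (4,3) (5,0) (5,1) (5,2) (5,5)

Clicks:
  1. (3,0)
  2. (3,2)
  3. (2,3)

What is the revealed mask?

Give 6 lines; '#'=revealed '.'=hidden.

Click 1 (3,0) count=1: revealed 1 new [(3,0)] -> total=1
Click 2 (3,2) count=2: revealed 1 new [(3,2)] -> total=2
Click 3 (2,3) count=0: revealed 8 new [(1,2) (1,3) (1,4) (2,2) (2,3) (2,4) (3,3) (3,4)] -> total=10

Answer: ......
..###.
..###.
#.###.
......
......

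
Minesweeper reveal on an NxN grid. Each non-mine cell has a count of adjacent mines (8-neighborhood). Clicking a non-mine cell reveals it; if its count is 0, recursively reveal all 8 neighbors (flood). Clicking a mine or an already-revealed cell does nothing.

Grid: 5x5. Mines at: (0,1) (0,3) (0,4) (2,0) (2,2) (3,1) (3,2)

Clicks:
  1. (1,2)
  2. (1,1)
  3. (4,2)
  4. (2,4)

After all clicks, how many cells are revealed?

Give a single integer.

Click 1 (1,2) count=3: revealed 1 new [(1,2)] -> total=1
Click 2 (1,1) count=3: revealed 1 new [(1,1)] -> total=2
Click 3 (4,2) count=2: revealed 1 new [(4,2)] -> total=3
Click 4 (2,4) count=0: revealed 8 new [(1,3) (1,4) (2,3) (2,4) (3,3) (3,4) (4,3) (4,4)] -> total=11

Answer: 11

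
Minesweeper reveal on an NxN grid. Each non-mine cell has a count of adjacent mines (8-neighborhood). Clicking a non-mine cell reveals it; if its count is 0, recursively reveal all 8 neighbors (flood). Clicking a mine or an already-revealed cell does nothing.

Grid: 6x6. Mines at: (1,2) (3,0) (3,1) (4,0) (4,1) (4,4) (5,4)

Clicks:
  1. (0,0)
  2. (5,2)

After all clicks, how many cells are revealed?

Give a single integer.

Answer: 7

Derivation:
Click 1 (0,0) count=0: revealed 6 new [(0,0) (0,1) (1,0) (1,1) (2,0) (2,1)] -> total=6
Click 2 (5,2) count=1: revealed 1 new [(5,2)] -> total=7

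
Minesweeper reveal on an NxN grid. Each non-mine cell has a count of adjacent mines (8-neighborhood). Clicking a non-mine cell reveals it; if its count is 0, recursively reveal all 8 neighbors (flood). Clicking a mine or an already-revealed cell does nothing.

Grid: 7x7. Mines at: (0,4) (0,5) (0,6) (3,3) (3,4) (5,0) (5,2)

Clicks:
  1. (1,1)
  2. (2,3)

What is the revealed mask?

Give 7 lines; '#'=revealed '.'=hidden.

Answer: ####...
####...
####...
###....
###....
.......
.......

Derivation:
Click 1 (1,1) count=0: revealed 18 new [(0,0) (0,1) (0,2) (0,3) (1,0) (1,1) (1,2) (1,3) (2,0) (2,1) (2,2) (2,3) (3,0) (3,1) (3,2) (4,0) (4,1) (4,2)] -> total=18
Click 2 (2,3) count=2: revealed 0 new [(none)] -> total=18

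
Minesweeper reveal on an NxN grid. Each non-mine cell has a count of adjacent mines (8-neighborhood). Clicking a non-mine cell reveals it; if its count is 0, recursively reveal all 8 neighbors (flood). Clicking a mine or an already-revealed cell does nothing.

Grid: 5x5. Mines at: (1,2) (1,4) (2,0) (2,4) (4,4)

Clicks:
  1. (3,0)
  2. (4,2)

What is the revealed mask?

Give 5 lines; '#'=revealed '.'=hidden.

Answer: .....
.....
.###.
####.
####.

Derivation:
Click 1 (3,0) count=1: revealed 1 new [(3,0)] -> total=1
Click 2 (4,2) count=0: revealed 10 new [(2,1) (2,2) (2,3) (3,1) (3,2) (3,3) (4,0) (4,1) (4,2) (4,3)] -> total=11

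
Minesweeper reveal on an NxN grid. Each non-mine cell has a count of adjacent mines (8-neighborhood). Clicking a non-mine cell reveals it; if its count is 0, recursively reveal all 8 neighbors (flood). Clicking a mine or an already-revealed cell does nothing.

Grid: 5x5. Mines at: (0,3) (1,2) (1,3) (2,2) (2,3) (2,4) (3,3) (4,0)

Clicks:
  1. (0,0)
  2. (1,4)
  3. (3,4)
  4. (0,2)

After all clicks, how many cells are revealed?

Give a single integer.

Answer: 11

Derivation:
Click 1 (0,0) count=0: revealed 8 new [(0,0) (0,1) (1,0) (1,1) (2,0) (2,1) (3,0) (3,1)] -> total=8
Click 2 (1,4) count=4: revealed 1 new [(1,4)] -> total=9
Click 3 (3,4) count=3: revealed 1 new [(3,4)] -> total=10
Click 4 (0,2) count=3: revealed 1 new [(0,2)] -> total=11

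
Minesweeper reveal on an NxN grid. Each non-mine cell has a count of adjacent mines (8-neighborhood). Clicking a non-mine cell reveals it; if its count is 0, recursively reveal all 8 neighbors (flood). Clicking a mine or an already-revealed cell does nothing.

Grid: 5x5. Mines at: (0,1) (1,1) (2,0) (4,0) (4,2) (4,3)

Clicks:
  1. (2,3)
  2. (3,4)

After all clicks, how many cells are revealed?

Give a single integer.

Click 1 (2,3) count=0: revealed 12 new [(0,2) (0,3) (0,4) (1,2) (1,3) (1,4) (2,2) (2,3) (2,4) (3,2) (3,3) (3,4)] -> total=12
Click 2 (3,4) count=1: revealed 0 new [(none)] -> total=12

Answer: 12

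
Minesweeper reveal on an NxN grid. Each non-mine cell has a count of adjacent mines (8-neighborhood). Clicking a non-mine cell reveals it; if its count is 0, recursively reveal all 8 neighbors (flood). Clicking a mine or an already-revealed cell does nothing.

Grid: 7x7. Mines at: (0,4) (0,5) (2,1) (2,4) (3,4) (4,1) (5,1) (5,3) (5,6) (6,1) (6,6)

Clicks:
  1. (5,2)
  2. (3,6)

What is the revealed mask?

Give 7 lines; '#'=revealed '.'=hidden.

Answer: .......
.....##
.....##
.....##
.....##
..#....
.......

Derivation:
Click 1 (5,2) count=4: revealed 1 new [(5,2)] -> total=1
Click 2 (3,6) count=0: revealed 8 new [(1,5) (1,6) (2,5) (2,6) (3,5) (3,6) (4,5) (4,6)] -> total=9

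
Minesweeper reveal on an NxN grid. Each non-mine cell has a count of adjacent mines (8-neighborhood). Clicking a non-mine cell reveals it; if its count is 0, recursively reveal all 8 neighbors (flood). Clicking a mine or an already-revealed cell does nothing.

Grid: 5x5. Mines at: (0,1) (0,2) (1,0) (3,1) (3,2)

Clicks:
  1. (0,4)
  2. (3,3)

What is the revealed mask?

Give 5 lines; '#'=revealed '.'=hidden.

Answer: ...##
...##
...##
...##
...##

Derivation:
Click 1 (0,4) count=0: revealed 10 new [(0,3) (0,4) (1,3) (1,4) (2,3) (2,4) (3,3) (3,4) (4,3) (4,4)] -> total=10
Click 2 (3,3) count=1: revealed 0 new [(none)] -> total=10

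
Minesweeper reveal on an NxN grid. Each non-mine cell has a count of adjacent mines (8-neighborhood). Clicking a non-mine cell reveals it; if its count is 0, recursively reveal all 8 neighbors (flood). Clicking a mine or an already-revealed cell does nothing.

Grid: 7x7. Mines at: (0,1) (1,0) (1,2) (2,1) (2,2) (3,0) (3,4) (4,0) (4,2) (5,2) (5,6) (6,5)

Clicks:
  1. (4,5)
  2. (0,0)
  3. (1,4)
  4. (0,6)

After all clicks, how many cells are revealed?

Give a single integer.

Click 1 (4,5) count=2: revealed 1 new [(4,5)] -> total=1
Click 2 (0,0) count=2: revealed 1 new [(0,0)] -> total=2
Click 3 (1,4) count=0: revealed 15 new [(0,3) (0,4) (0,5) (0,6) (1,3) (1,4) (1,5) (1,6) (2,3) (2,4) (2,5) (2,6) (3,5) (3,6) (4,6)] -> total=17
Click 4 (0,6) count=0: revealed 0 new [(none)] -> total=17

Answer: 17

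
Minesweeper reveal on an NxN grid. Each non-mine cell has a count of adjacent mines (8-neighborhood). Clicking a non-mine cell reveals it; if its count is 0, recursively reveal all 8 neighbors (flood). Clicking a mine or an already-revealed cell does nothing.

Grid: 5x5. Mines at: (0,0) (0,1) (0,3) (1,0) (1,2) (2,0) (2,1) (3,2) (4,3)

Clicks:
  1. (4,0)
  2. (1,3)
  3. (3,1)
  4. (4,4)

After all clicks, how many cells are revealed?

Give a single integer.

Click 1 (4,0) count=0: revealed 4 new [(3,0) (3,1) (4,0) (4,1)] -> total=4
Click 2 (1,3) count=2: revealed 1 new [(1,3)] -> total=5
Click 3 (3,1) count=3: revealed 0 new [(none)] -> total=5
Click 4 (4,4) count=1: revealed 1 new [(4,4)] -> total=6

Answer: 6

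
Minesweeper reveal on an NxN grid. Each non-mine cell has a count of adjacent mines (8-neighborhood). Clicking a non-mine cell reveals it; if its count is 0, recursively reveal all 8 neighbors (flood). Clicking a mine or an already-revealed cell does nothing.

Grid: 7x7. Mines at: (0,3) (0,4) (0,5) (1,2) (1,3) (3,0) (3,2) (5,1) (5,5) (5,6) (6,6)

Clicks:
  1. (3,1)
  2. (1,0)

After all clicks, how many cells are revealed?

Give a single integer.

Answer: 7

Derivation:
Click 1 (3,1) count=2: revealed 1 new [(3,1)] -> total=1
Click 2 (1,0) count=0: revealed 6 new [(0,0) (0,1) (1,0) (1,1) (2,0) (2,1)] -> total=7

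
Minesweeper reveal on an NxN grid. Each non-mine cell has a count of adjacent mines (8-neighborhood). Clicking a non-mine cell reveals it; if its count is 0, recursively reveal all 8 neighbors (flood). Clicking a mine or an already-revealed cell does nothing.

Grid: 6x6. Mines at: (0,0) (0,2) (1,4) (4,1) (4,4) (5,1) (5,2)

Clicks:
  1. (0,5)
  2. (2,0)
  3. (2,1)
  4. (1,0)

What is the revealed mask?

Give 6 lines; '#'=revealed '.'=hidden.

Answer: .....#
####..
####..
####..
......
......

Derivation:
Click 1 (0,5) count=1: revealed 1 new [(0,5)] -> total=1
Click 2 (2,0) count=0: revealed 12 new [(1,0) (1,1) (1,2) (1,3) (2,0) (2,1) (2,2) (2,3) (3,0) (3,1) (3,2) (3,3)] -> total=13
Click 3 (2,1) count=0: revealed 0 new [(none)] -> total=13
Click 4 (1,0) count=1: revealed 0 new [(none)] -> total=13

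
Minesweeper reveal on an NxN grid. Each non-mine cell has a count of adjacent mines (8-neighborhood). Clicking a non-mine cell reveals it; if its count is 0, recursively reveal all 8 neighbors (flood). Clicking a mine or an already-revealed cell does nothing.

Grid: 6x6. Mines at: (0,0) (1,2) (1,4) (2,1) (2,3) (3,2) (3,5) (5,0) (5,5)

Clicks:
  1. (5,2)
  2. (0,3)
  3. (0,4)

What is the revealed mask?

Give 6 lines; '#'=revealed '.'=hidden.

Answer: ...##.
......
......
......
.####.
.####.

Derivation:
Click 1 (5,2) count=0: revealed 8 new [(4,1) (4,2) (4,3) (4,4) (5,1) (5,2) (5,3) (5,4)] -> total=8
Click 2 (0,3) count=2: revealed 1 new [(0,3)] -> total=9
Click 3 (0,4) count=1: revealed 1 new [(0,4)] -> total=10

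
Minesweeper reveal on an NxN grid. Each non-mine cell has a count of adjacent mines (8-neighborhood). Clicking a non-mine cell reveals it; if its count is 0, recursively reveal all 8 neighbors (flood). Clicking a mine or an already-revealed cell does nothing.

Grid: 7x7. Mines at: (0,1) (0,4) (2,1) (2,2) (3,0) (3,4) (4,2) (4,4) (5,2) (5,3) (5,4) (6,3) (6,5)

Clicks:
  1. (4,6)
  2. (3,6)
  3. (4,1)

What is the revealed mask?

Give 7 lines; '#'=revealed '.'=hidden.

Click 1 (4,6) count=0: revealed 12 new [(0,5) (0,6) (1,5) (1,6) (2,5) (2,6) (3,5) (3,6) (4,5) (4,6) (5,5) (5,6)] -> total=12
Click 2 (3,6) count=0: revealed 0 new [(none)] -> total=12
Click 3 (4,1) count=3: revealed 1 new [(4,1)] -> total=13

Answer: .....##
.....##
.....##
.....##
.#...##
.....##
.......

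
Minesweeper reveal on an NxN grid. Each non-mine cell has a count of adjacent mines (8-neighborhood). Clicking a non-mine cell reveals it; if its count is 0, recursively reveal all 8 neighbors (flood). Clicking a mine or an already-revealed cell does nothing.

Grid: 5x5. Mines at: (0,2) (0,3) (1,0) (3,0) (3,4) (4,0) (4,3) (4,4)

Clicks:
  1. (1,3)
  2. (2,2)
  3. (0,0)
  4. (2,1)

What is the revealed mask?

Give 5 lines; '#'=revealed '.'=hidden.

Answer: #....
.###.
.###.
.###.
.....

Derivation:
Click 1 (1,3) count=2: revealed 1 new [(1,3)] -> total=1
Click 2 (2,2) count=0: revealed 8 new [(1,1) (1,2) (2,1) (2,2) (2,3) (3,1) (3,2) (3,3)] -> total=9
Click 3 (0,0) count=1: revealed 1 new [(0,0)] -> total=10
Click 4 (2,1) count=2: revealed 0 new [(none)] -> total=10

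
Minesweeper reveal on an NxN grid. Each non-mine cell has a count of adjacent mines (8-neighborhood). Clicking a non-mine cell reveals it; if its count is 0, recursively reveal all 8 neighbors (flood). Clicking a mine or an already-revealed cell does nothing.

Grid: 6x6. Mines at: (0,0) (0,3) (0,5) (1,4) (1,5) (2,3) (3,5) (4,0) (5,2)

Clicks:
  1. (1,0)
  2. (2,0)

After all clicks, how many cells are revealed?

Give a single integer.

Click 1 (1,0) count=1: revealed 1 new [(1,0)] -> total=1
Click 2 (2,0) count=0: revealed 8 new [(1,1) (1,2) (2,0) (2,1) (2,2) (3,0) (3,1) (3,2)] -> total=9

Answer: 9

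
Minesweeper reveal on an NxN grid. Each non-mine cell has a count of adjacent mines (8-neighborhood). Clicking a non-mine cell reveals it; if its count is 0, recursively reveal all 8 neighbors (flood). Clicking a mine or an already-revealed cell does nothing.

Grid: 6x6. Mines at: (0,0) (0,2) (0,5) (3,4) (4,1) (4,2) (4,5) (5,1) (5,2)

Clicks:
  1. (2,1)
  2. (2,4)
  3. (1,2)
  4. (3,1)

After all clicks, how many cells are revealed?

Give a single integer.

Click 1 (2,1) count=0: revealed 12 new [(1,0) (1,1) (1,2) (1,3) (2,0) (2,1) (2,2) (2,3) (3,0) (3,1) (3,2) (3,3)] -> total=12
Click 2 (2,4) count=1: revealed 1 new [(2,4)] -> total=13
Click 3 (1,2) count=1: revealed 0 new [(none)] -> total=13
Click 4 (3,1) count=2: revealed 0 new [(none)] -> total=13

Answer: 13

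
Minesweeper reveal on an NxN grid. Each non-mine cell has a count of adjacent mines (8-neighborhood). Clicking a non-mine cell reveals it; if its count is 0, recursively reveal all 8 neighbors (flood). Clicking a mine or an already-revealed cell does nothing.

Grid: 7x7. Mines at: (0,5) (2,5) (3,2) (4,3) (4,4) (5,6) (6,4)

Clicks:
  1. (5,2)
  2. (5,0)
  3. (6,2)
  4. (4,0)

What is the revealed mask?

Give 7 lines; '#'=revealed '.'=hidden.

Answer: #####..
#####..
#####..
##.....
###....
####...
####...

Derivation:
Click 1 (5,2) count=1: revealed 1 new [(5,2)] -> total=1
Click 2 (5,0) count=0: revealed 27 new [(0,0) (0,1) (0,2) (0,3) (0,4) (1,0) (1,1) (1,2) (1,3) (1,4) (2,0) (2,1) (2,2) (2,3) (2,4) (3,0) (3,1) (4,0) (4,1) (4,2) (5,0) (5,1) (5,3) (6,0) (6,1) (6,2) (6,3)] -> total=28
Click 3 (6,2) count=0: revealed 0 new [(none)] -> total=28
Click 4 (4,0) count=0: revealed 0 new [(none)] -> total=28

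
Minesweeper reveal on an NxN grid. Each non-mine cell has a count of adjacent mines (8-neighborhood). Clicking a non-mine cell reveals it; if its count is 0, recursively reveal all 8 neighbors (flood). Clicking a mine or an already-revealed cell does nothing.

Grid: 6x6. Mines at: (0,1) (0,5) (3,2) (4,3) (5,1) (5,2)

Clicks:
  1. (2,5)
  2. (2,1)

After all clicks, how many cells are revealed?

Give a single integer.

Click 1 (2,5) count=0: revealed 18 new [(0,2) (0,3) (0,4) (1,2) (1,3) (1,4) (1,5) (2,2) (2,3) (2,4) (2,5) (3,3) (3,4) (3,5) (4,4) (4,5) (5,4) (5,5)] -> total=18
Click 2 (2,1) count=1: revealed 1 new [(2,1)] -> total=19

Answer: 19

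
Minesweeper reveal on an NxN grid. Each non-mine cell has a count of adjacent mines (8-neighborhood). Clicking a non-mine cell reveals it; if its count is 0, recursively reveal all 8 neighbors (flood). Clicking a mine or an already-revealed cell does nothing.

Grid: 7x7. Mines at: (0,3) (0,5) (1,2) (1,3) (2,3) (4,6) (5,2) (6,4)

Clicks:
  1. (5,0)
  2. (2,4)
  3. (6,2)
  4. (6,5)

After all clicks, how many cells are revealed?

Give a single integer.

Click 1 (5,0) count=0: revealed 17 new [(0,0) (0,1) (1,0) (1,1) (2,0) (2,1) (2,2) (3,0) (3,1) (3,2) (4,0) (4,1) (4,2) (5,0) (5,1) (6,0) (6,1)] -> total=17
Click 2 (2,4) count=2: revealed 1 new [(2,4)] -> total=18
Click 3 (6,2) count=1: revealed 1 new [(6,2)] -> total=19
Click 4 (6,5) count=1: revealed 1 new [(6,5)] -> total=20

Answer: 20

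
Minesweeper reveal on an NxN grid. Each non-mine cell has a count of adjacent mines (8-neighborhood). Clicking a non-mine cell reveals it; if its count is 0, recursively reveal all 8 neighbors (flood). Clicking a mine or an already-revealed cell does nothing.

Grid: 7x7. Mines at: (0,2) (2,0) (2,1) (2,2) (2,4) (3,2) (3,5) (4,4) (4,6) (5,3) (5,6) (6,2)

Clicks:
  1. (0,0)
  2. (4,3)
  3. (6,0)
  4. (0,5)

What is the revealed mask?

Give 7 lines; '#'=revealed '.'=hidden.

Click 1 (0,0) count=0: revealed 4 new [(0,0) (0,1) (1,0) (1,1)] -> total=4
Click 2 (4,3) count=3: revealed 1 new [(4,3)] -> total=5
Click 3 (6,0) count=0: revealed 8 new [(3,0) (3,1) (4,0) (4,1) (5,0) (5,1) (6,0) (6,1)] -> total=13
Click 4 (0,5) count=0: revealed 10 new [(0,3) (0,4) (0,5) (0,6) (1,3) (1,4) (1,5) (1,6) (2,5) (2,6)] -> total=23

Answer: ##.####
##.####
.....##
##.....
##.#...
##.....
##.....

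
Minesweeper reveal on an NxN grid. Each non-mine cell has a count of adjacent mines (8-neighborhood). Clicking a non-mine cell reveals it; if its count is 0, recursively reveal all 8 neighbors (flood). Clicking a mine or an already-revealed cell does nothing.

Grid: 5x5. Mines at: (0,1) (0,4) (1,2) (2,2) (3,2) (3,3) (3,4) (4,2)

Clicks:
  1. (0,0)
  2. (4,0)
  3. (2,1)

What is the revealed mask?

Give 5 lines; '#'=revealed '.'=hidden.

Answer: #....
##...
##...
##...
##...

Derivation:
Click 1 (0,0) count=1: revealed 1 new [(0,0)] -> total=1
Click 2 (4,0) count=0: revealed 8 new [(1,0) (1,1) (2,0) (2,1) (3,0) (3,1) (4,0) (4,1)] -> total=9
Click 3 (2,1) count=3: revealed 0 new [(none)] -> total=9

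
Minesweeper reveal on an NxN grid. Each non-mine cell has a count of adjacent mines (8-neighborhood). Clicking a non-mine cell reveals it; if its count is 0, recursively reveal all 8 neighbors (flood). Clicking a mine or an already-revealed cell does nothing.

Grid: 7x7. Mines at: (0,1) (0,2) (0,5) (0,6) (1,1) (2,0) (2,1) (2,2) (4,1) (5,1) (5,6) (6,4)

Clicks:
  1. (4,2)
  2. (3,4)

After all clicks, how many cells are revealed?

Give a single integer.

Click 1 (4,2) count=2: revealed 1 new [(4,2)] -> total=1
Click 2 (3,4) count=0: revealed 21 new [(1,3) (1,4) (1,5) (1,6) (2,3) (2,4) (2,5) (2,6) (3,2) (3,3) (3,4) (3,5) (3,6) (4,3) (4,4) (4,5) (4,6) (5,2) (5,3) (5,4) (5,5)] -> total=22

Answer: 22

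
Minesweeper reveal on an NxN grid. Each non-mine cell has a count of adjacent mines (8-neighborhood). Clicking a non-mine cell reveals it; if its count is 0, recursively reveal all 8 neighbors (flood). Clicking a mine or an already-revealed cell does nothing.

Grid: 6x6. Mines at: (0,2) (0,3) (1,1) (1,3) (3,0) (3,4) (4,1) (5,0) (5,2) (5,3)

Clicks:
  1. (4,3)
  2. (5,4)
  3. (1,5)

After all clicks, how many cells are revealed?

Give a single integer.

Click 1 (4,3) count=3: revealed 1 new [(4,3)] -> total=1
Click 2 (5,4) count=1: revealed 1 new [(5,4)] -> total=2
Click 3 (1,5) count=0: revealed 6 new [(0,4) (0,5) (1,4) (1,5) (2,4) (2,5)] -> total=8

Answer: 8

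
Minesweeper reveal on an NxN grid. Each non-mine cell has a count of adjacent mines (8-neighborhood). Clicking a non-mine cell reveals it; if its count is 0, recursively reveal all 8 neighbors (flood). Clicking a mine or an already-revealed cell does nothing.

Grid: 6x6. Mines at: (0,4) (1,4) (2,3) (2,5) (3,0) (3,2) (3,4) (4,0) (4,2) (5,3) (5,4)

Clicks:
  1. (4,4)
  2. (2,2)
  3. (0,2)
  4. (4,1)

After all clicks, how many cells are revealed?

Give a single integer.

Click 1 (4,4) count=3: revealed 1 new [(4,4)] -> total=1
Click 2 (2,2) count=2: revealed 1 new [(2,2)] -> total=2
Click 3 (0,2) count=0: revealed 10 new [(0,0) (0,1) (0,2) (0,3) (1,0) (1,1) (1,2) (1,3) (2,0) (2,1)] -> total=12
Click 4 (4,1) count=4: revealed 1 new [(4,1)] -> total=13

Answer: 13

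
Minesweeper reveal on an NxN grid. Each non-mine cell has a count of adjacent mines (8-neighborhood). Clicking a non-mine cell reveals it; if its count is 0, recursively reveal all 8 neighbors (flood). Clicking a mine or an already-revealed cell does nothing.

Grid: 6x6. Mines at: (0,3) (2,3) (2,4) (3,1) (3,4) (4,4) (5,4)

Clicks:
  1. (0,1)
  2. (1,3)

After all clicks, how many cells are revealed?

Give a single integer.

Click 1 (0,1) count=0: revealed 9 new [(0,0) (0,1) (0,2) (1,0) (1,1) (1,2) (2,0) (2,1) (2,2)] -> total=9
Click 2 (1,3) count=3: revealed 1 new [(1,3)] -> total=10

Answer: 10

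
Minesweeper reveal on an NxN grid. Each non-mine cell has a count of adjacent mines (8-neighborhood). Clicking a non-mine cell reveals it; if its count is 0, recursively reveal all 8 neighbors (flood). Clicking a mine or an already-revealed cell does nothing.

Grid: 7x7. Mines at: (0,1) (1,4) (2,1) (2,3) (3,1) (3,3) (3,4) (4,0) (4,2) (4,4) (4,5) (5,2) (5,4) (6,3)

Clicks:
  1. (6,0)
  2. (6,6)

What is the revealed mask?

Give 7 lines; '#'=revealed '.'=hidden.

Answer: .......
.......
.......
.......
.......
##...##
##...##

Derivation:
Click 1 (6,0) count=0: revealed 4 new [(5,0) (5,1) (6,0) (6,1)] -> total=4
Click 2 (6,6) count=0: revealed 4 new [(5,5) (5,6) (6,5) (6,6)] -> total=8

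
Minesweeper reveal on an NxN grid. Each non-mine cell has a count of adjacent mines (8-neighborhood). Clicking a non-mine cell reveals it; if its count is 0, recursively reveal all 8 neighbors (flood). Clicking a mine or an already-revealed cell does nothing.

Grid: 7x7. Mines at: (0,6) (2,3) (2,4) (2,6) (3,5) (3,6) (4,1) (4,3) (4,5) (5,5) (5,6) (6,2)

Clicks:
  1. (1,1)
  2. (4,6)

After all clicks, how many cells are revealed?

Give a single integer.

Answer: 19

Derivation:
Click 1 (1,1) count=0: revealed 18 new [(0,0) (0,1) (0,2) (0,3) (0,4) (0,5) (1,0) (1,1) (1,2) (1,3) (1,4) (1,5) (2,0) (2,1) (2,2) (3,0) (3,1) (3,2)] -> total=18
Click 2 (4,6) count=5: revealed 1 new [(4,6)] -> total=19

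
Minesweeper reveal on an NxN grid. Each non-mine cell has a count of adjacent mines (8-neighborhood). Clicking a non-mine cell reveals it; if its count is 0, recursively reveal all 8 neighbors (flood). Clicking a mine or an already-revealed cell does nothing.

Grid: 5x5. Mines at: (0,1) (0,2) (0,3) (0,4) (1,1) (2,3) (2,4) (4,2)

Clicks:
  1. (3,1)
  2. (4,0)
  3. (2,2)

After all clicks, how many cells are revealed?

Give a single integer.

Answer: 7

Derivation:
Click 1 (3,1) count=1: revealed 1 new [(3,1)] -> total=1
Click 2 (4,0) count=0: revealed 5 new [(2,0) (2,1) (3,0) (4,0) (4,1)] -> total=6
Click 3 (2,2) count=2: revealed 1 new [(2,2)] -> total=7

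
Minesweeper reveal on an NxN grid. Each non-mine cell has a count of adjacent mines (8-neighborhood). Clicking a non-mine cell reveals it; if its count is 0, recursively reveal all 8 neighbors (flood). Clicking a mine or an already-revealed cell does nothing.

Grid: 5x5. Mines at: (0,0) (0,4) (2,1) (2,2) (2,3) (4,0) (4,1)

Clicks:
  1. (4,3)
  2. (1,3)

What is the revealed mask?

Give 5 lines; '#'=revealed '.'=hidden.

Answer: .....
...#.
.....
..###
..###

Derivation:
Click 1 (4,3) count=0: revealed 6 new [(3,2) (3,3) (3,4) (4,2) (4,3) (4,4)] -> total=6
Click 2 (1,3) count=3: revealed 1 new [(1,3)] -> total=7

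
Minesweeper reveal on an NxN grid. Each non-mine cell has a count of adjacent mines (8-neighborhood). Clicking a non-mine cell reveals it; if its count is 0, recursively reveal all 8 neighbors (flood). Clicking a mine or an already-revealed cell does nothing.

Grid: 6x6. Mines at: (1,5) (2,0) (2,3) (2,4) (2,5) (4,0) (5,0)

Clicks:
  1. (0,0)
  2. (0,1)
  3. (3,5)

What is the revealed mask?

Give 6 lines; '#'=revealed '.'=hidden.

Answer: #####.
#####.
......
.....#
......
......

Derivation:
Click 1 (0,0) count=0: revealed 10 new [(0,0) (0,1) (0,2) (0,3) (0,4) (1,0) (1,1) (1,2) (1,3) (1,4)] -> total=10
Click 2 (0,1) count=0: revealed 0 new [(none)] -> total=10
Click 3 (3,5) count=2: revealed 1 new [(3,5)] -> total=11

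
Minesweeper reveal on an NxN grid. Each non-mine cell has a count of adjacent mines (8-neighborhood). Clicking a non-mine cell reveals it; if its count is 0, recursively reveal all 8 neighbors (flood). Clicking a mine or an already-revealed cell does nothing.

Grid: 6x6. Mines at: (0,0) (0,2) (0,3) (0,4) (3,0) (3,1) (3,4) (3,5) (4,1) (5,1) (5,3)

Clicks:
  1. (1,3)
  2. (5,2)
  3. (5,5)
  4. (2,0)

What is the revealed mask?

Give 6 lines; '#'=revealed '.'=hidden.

Answer: ......
...#..
#.....
......
....##
..#.##

Derivation:
Click 1 (1,3) count=3: revealed 1 new [(1,3)] -> total=1
Click 2 (5,2) count=3: revealed 1 new [(5,2)] -> total=2
Click 3 (5,5) count=0: revealed 4 new [(4,4) (4,5) (5,4) (5,5)] -> total=6
Click 4 (2,0) count=2: revealed 1 new [(2,0)] -> total=7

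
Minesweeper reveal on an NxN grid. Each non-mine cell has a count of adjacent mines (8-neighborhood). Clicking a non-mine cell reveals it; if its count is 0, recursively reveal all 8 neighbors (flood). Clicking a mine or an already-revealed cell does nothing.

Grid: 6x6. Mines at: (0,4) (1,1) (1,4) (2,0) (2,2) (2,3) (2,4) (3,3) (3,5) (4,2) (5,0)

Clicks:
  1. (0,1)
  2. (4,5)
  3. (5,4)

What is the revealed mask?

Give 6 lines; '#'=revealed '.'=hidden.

Answer: .#....
......
......
......
...###
...###

Derivation:
Click 1 (0,1) count=1: revealed 1 new [(0,1)] -> total=1
Click 2 (4,5) count=1: revealed 1 new [(4,5)] -> total=2
Click 3 (5,4) count=0: revealed 5 new [(4,3) (4,4) (5,3) (5,4) (5,5)] -> total=7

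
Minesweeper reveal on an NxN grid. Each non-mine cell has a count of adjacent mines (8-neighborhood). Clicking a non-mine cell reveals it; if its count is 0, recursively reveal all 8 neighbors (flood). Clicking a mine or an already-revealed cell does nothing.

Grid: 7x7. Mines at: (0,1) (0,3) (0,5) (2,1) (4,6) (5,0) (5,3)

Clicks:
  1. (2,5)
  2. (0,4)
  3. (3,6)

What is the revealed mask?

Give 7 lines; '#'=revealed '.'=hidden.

Click 1 (2,5) count=0: revealed 19 new [(1,2) (1,3) (1,4) (1,5) (1,6) (2,2) (2,3) (2,4) (2,5) (2,6) (3,2) (3,3) (3,4) (3,5) (3,6) (4,2) (4,3) (4,4) (4,5)] -> total=19
Click 2 (0,4) count=2: revealed 1 new [(0,4)] -> total=20
Click 3 (3,6) count=1: revealed 0 new [(none)] -> total=20

Answer: ....#..
..#####
..#####
..#####
..####.
.......
.......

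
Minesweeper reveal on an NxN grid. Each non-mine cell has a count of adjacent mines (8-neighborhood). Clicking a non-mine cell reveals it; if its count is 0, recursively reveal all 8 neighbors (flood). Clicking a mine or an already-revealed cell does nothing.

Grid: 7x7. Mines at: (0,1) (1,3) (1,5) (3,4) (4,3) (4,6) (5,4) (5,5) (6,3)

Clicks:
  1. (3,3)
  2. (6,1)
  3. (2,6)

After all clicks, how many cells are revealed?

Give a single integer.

Click 1 (3,3) count=2: revealed 1 new [(3,3)] -> total=1
Click 2 (6,1) count=0: revealed 18 new [(1,0) (1,1) (1,2) (2,0) (2,1) (2,2) (3,0) (3,1) (3,2) (4,0) (4,1) (4,2) (5,0) (5,1) (5,2) (6,0) (6,1) (6,2)] -> total=19
Click 3 (2,6) count=1: revealed 1 new [(2,6)] -> total=20

Answer: 20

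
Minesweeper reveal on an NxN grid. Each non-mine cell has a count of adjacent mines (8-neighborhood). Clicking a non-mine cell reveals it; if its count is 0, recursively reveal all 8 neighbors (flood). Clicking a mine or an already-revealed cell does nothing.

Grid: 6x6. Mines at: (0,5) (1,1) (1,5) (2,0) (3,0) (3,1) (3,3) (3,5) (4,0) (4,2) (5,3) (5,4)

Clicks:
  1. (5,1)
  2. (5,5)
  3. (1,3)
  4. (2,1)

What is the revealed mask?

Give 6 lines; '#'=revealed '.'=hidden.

Answer: ..###.
..###.
.####.
......
......
.#...#

Derivation:
Click 1 (5,1) count=2: revealed 1 new [(5,1)] -> total=1
Click 2 (5,5) count=1: revealed 1 new [(5,5)] -> total=2
Click 3 (1,3) count=0: revealed 9 new [(0,2) (0,3) (0,4) (1,2) (1,3) (1,4) (2,2) (2,3) (2,4)] -> total=11
Click 4 (2,1) count=4: revealed 1 new [(2,1)] -> total=12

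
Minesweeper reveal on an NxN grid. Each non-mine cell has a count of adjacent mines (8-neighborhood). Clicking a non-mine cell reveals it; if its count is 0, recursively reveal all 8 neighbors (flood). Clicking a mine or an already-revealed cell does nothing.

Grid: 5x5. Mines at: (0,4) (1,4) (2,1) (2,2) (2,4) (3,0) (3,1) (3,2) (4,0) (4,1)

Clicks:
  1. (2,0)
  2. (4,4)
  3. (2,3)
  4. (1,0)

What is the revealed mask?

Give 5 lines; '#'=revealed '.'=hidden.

Answer: .....
#....
#..#.
...##
...##

Derivation:
Click 1 (2,0) count=3: revealed 1 new [(2,0)] -> total=1
Click 2 (4,4) count=0: revealed 4 new [(3,3) (3,4) (4,3) (4,4)] -> total=5
Click 3 (2,3) count=4: revealed 1 new [(2,3)] -> total=6
Click 4 (1,0) count=1: revealed 1 new [(1,0)] -> total=7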